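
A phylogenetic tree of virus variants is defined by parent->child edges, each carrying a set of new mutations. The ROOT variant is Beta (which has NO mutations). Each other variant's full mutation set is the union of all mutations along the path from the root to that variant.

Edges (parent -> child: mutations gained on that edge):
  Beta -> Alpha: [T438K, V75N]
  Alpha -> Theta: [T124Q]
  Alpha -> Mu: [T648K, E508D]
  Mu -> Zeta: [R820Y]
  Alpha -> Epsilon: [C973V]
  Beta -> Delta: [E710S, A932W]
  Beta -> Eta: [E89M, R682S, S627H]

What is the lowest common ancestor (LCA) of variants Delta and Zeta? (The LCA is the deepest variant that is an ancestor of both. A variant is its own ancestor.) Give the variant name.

Path from root to Delta: Beta -> Delta
  ancestors of Delta: {Beta, Delta}
Path from root to Zeta: Beta -> Alpha -> Mu -> Zeta
  ancestors of Zeta: {Beta, Alpha, Mu, Zeta}
Common ancestors: {Beta}
Walk up from Zeta: Zeta (not in ancestors of Delta), Mu (not in ancestors of Delta), Alpha (not in ancestors of Delta), Beta (in ancestors of Delta)
Deepest common ancestor (LCA) = Beta

Answer: Beta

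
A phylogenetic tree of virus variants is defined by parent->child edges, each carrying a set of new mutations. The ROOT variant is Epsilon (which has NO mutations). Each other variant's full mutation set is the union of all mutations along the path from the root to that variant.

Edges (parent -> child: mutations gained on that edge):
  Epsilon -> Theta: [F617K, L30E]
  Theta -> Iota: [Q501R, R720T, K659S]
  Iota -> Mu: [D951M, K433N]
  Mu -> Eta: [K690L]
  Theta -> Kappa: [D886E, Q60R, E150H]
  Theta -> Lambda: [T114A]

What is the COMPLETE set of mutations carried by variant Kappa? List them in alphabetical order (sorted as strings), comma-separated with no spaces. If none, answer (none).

Answer: D886E,E150H,F617K,L30E,Q60R

Derivation:
At Epsilon: gained [] -> total []
At Theta: gained ['F617K', 'L30E'] -> total ['F617K', 'L30E']
At Kappa: gained ['D886E', 'Q60R', 'E150H'] -> total ['D886E', 'E150H', 'F617K', 'L30E', 'Q60R']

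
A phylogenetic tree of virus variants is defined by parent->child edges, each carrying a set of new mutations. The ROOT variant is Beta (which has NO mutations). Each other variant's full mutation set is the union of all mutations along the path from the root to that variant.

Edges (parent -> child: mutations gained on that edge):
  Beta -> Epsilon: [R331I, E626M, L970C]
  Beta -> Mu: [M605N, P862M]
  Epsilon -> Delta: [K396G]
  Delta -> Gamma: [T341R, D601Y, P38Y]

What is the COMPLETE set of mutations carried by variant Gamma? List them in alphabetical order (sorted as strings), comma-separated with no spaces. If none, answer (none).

At Beta: gained [] -> total []
At Epsilon: gained ['R331I', 'E626M', 'L970C'] -> total ['E626M', 'L970C', 'R331I']
At Delta: gained ['K396G'] -> total ['E626M', 'K396G', 'L970C', 'R331I']
At Gamma: gained ['T341R', 'D601Y', 'P38Y'] -> total ['D601Y', 'E626M', 'K396G', 'L970C', 'P38Y', 'R331I', 'T341R']

Answer: D601Y,E626M,K396G,L970C,P38Y,R331I,T341R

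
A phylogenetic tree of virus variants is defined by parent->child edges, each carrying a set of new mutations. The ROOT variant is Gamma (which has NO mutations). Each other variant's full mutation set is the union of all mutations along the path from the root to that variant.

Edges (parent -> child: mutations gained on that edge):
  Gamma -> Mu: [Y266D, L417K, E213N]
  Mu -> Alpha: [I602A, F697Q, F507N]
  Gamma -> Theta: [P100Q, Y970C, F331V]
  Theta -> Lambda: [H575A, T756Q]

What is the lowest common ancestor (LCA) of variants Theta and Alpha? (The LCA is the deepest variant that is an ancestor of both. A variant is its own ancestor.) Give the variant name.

Path from root to Theta: Gamma -> Theta
  ancestors of Theta: {Gamma, Theta}
Path from root to Alpha: Gamma -> Mu -> Alpha
  ancestors of Alpha: {Gamma, Mu, Alpha}
Common ancestors: {Gamma}
Walk up from Alpha: Alpha (not in ancestors of Theta), Mu (not in ancestors of Theta), Gamma (in ancestors of Theta)
Deepest common ancestor (LCA) = Gamma

Answer: Gamma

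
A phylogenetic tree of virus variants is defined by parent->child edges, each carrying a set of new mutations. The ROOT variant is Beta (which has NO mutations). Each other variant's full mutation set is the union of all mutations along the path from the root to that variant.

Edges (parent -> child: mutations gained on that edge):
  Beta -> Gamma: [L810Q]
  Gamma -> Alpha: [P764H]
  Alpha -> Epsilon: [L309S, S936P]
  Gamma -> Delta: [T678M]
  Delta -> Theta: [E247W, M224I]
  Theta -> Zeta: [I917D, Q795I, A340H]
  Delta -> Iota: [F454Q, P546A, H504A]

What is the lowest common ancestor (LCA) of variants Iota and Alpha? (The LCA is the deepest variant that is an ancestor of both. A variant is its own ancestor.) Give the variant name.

Path from root to Iota: Beta -> Gamma -> Delta -> Iota
  ancestors of Iota: {Beta, Gamma, Delta, Iota}
Path from root to Alpha: Beta -> Gamma -> Alpha
  ancestors of Alpha: {Beta, Gamma, Alpha}
Common ancestors: {Beta, Gamma}
Walk up from Alpha: Alpha (not in ancestors of Iota), Gamma (in ancestors of Iota), Beta (in ancestors of Iota)
Deepest common ancestor (LCA) = Gamma

Answer: Gamma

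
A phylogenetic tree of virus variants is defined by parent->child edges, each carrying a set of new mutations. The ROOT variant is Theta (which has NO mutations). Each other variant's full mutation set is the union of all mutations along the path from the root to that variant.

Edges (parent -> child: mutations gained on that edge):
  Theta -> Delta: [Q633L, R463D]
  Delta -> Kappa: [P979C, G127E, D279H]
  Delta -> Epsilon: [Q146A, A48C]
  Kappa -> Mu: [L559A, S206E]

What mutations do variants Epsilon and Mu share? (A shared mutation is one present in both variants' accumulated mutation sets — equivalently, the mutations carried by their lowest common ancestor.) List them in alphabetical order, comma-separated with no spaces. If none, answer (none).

Answer: Q633L,R463D

Derivation:
Accumulating mutations along path to Epsilon:
  At Theta: gained [] -> total []
  At Delta: gained ['Q633L', 'R463D'] -> total ['Q633L', 'R463D']
  At Epsilon: gained ['Q146A', 'A48C'] -> total ['A48C', 'Q146A', 'Q633L', 'R463D']
Mutations(Epsilon) = ['A48C', 'Q146A', 'Q633L', 'R463D']
Accumulating mutations along path to Mu:
  At Theta: gained [] -> total []
  At Delta: gained ['Q633L', 'R463D'] -> total ['Q633L', 'R463D']
  At Kappa: gained ['P979C', 'G127E', 'D279H'] -> total ['D279H', 'G127E', 'P979C', 'Q633L', 'R463D']
  At Mu: gained ['L559A', 'S206E'] -> total ['D279H', 'G127E', 'L559A', 'P979C', 'Q633L', 'R463D', 'S206E']
Mutations(Mu) = ['D279H', 'G127E', 'L559A', 'P979C', 'Q633L', 'R463D', 'S206E']
Intersection: ['A48C', 'Q146A', 'Q633L', 'R463D'] ∩ ['D279H', 'G127E', 'L559A', 'P979C', 'Q633L', 'R463D', 'S206E'] = ['Q633L', 'R463D']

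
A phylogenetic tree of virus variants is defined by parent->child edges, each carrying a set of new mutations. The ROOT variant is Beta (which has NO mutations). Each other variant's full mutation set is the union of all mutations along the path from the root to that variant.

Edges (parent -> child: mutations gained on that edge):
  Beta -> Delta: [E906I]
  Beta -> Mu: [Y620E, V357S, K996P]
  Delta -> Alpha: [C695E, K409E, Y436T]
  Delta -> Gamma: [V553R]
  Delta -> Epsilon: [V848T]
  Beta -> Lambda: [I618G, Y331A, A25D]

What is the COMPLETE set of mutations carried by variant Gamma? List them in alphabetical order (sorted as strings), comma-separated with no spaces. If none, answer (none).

Answer: E906I,V553R

Derivation:
At Beta: gained [] -> total []
At Delta: gained ['E906I'] -> total ['E906I']
At Gamma: gained ['V553R'] -> total ['E906I', 'V553R']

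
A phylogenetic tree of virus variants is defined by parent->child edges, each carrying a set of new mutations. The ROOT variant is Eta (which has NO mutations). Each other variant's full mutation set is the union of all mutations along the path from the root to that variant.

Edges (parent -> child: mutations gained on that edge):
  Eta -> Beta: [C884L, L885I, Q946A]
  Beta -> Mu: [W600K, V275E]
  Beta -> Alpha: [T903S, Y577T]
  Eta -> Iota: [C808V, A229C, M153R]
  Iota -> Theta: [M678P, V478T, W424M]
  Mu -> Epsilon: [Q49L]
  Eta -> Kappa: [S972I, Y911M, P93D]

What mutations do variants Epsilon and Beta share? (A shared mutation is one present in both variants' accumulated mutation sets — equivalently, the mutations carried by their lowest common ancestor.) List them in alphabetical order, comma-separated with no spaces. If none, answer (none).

Answer: C884L,L885I,Q946A

Derivation:
Accumulating mutations along path to Epsilon:
  At Eta: gained [] -> total []
  At Beta: gained ['C884L', 'L885I', 'Q946A'] -> total ['C884L', 'L885I', 'Q946A']
  At Mu: gained ['W600K', 'V275E'] -> total ['C884L', 'L885I', 'Q946A', 'V275E', 'W600K']
  At Epsilon: gained ['Q49L'] -> total ['C884L', 'L885I', 'Q49L', 'Q946A', 'V275E', 'W600K']
Mutations(Epsilon) = ['C884L', 'L885I', 'Q49L', 'Q946A', 'V275E', 'W600K']
Accumulating mutations along path to Beta:
  At Eta: gained [] -> total []
  At Beta: gained ['C884L', 'L885I', 'Q946A'] -> total ['C884L', 'L885I', 'Q946A']
Mutations(Beta) = ['C884L', 'L885I', 'Q946A']
Intersection: ['C884L', 'L885I', 'Q49L', 'Q946A', 'V275E', 'W600K'] ∩ ['C884L', 'L885I', 'Q946A'] = ['C884L', 'L885I', 'Q946A']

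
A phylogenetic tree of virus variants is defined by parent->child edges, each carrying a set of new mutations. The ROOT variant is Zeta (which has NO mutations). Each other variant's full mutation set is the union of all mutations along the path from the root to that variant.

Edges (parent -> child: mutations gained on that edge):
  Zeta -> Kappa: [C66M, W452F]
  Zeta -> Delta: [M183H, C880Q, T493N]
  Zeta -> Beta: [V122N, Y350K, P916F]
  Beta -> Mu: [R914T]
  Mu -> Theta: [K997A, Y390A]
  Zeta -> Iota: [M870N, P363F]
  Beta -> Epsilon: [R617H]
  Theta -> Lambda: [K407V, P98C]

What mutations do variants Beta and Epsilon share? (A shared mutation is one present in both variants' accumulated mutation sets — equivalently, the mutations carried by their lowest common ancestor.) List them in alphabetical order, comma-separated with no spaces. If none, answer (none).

Accumulating mutations along path to Beta:
  At Zeta: gained [] -> total []
  At Beta: gained ['V122N', 'Y350K', 'P916F'] -> total ['P916F', 'V122N', 'Y350K']
Mutations(Beta) = ['P916F', 'V122N', 'Y350K']
Accumulating mutations along path to Epsilon:
  At Zeta: gained [] -> total []
  At Beta: gained ['V122N', 'Y350K', 'P916F'] -> total ['P916F', 'V122N', 'Y350K']
  At Epsilon: gained ['R617H'] -> total ['P916F', 'R617H', 'V122N', 'Y350K']
Mutations(Epsilon) = ['P916F', 'R617H', 'V122N', 'Y350K']
Intersection: ['P916F', 'V122N', 'Y350K'] ∩ ['P916F', 'R617H', 'V122N', 'Y350K'] = ['P916F', 'V122N', 'Y350K']

Answer: P916F,V122N,Y350K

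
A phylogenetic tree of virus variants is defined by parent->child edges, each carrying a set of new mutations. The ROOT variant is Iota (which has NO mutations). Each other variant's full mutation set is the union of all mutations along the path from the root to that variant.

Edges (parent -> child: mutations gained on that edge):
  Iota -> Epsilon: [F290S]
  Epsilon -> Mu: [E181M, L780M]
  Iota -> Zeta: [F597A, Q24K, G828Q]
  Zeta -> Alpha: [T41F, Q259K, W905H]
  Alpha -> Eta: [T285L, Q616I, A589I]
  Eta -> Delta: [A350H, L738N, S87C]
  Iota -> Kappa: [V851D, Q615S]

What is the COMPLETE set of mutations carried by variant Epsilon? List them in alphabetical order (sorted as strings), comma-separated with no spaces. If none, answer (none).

At Iota: gained [] -> total []
At Epsilon: gained ['F290S'] -> total ['F290S']

Answer: F290S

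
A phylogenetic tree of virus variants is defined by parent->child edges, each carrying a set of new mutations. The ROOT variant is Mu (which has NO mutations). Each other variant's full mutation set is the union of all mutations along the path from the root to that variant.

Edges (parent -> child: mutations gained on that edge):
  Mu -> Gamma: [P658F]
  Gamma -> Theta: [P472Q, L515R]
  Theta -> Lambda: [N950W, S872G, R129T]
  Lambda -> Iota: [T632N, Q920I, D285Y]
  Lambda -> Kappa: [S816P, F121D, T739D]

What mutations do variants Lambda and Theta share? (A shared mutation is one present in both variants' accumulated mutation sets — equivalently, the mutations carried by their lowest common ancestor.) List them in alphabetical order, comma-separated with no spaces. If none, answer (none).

Accumulating mutations along path to Lambda:
  At Mu: gained [] -> total []
  At Gamma: gained ['P658F'] -> total ['P658F']
  At Theta: gained ['P472Q', 'L515R'] -> total ['L515R', 'P472Q', 'P658F']
  At Lambda: gained ['N950W', 'S872G', 'R129T'] -> total ['L515R', 'N950W', 'P472Q', 'P658F', 'R129T', 'S872G']
Mutations(Lambda) = ['L515R', 'N950W', 'P472Q', 'P658F', 'R129T', 'S872G']
Accumulating mutations along path to Theta:
  At Mu: gained [] -> total []
  At Gamma: gained ['P658F'] -> total ['P658F']
  At Theta: gained ['P472Q', 'L515R'] -> total ['L515R', 'P472Q', 'P658F']
Mutations(Theta) = ['L515R', 'P472Q', 'P658F']
Intersection: ['L515R', 'N950W', 'P472Q', 'P658F', 'R129T', 'S872G'] ∩ ['L515R', 'P472Q', 'P658F'] = ['L515R', 'P472Q', 'P658F']

Answer: L515R,P472Q,P658F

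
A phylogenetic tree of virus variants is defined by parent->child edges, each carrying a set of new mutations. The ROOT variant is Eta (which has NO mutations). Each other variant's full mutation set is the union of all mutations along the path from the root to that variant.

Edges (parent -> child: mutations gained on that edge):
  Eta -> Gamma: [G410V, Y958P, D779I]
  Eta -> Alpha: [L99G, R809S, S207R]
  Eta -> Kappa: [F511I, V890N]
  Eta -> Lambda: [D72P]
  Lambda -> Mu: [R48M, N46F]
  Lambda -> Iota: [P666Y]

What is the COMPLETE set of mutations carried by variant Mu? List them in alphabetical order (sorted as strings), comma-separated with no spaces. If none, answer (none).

Answer: D72P,N46F,R48M

Derivation:
At Eta: gained [] -> total []
At Lambda: gained ['D72P'] -> total ['D72P']
At Mu: gained ['R48M', 'N46F'] -> total ['D72P', 'N46F', 'R48M']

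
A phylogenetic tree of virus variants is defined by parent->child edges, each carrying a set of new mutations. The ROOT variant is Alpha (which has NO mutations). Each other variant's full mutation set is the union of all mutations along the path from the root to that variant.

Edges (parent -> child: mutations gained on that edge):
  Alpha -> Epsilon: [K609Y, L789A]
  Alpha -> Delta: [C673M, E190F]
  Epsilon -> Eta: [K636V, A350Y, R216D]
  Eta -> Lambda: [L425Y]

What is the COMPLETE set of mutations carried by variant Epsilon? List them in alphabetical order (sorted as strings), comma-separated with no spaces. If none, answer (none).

At Alpha: gained [] -> total []
At Epsilon: gained ['K609Y', 'L789A'] -> total ['K609Y', 'L789A']

Answer: K609Y,L789A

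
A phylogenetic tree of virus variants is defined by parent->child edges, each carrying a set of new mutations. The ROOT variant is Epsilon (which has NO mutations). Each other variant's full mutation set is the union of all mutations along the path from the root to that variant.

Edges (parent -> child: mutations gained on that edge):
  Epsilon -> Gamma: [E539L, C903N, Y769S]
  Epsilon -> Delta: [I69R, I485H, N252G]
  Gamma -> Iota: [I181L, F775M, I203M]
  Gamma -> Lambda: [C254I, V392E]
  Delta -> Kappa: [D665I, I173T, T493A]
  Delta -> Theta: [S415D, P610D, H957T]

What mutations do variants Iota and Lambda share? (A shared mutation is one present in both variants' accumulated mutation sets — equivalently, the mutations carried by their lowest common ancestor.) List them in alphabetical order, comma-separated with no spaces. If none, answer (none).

Answer: C903N,E539L,Y769S

Derivation:
Accumulating mutations along path to Iota:
  At Epsilon: gained [] -> total []
  At Gamma: gained ['E539L', 'C903N', 'Y769S'] -> total ['C903N', 'E539L', 'Y769S']
  At Iota: gained ['I181L', 'F775M', 'I203M'] -> total ['C903N', 'E539L', 'F775M', 'I181L', 'I203M', 'Y769S']
Mutations(Iota) = ['C903N', 'E539L', 'F775M', 'I181L', 'I203M', 'Y769S']
Accumulating mutations along path to Lambda:
  At Epsilon: gained [] -> total []
  At Gamma: gained ['E539L', 'C903N', 'Y769S'] -> total ['C903N', 'E539L', 'Y769S']
  At Lambda: gained ['C254I', 'V392E'] -> total ['C254I', 'C903N', 'E539L', 'V392E', 'Y769S']
Mutations(Lambda) = ['C254I', 'C903N', 'E539L', 'V392E', 'Y769S']
Intersection: ['C903N', 'E539L', 'F775M', 'I181L', 'I203M', 'Y769S'] ∩ ['C254I', 'C903N', 'E539L', 'V392E', 'Y769S'] = ['C903N', 'E539L', 'Y769S']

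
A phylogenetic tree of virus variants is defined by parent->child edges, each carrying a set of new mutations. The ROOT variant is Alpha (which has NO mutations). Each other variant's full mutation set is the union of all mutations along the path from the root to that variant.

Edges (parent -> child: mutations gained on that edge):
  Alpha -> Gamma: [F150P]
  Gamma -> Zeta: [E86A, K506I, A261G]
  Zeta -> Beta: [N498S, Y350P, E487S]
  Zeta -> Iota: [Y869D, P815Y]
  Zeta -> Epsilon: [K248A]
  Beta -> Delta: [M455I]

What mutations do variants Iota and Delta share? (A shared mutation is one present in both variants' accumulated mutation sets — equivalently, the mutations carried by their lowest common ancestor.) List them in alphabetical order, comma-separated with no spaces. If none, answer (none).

Answer: A261G,E86A,F150P,K506I

Derivation:
Accumulating mutations along path to Iota:
  At Alpha: gained [] -> total []
  At Gamma: gained ['F150P'] -> total ['F150P']
  At Zeta: gained ['E86A', 'K506I', 'A261G'] -> total ['A261G', 'E86A', 'F150P', 'K506I']
  At Iota: gained ['Y869D', 'P815Y'] -> total ['A261G', 'E86A', 'F150P', 'K506I', 'P815Y', 'Y869D']
Mutations(Iota) = ['A261G', 'E86A', 'F150P', 'K506I', 'P815Y', 'Y869D']
Accumulating mutations along path to Delta:
  At Alpha: gained [] -> total []
  At Gamma: gained ['F150P'] -> total ['F150P']
  At Zeta: gained ['E86A', 'K506I', 'A261G'] -> total ['A261G', 'E86A', 'F150P', 'K506I']
  At Beta: gained ['N498S', 'Y350P', 'E487S'] -> total ['A261G', 'E487S', 'E86A', 'F150P', 'K506I', 'N498S', 'Y350P']
  At Delta: gained ['M455I'] -> total ['A261G', 'E487S', 'E86A', 'F150P', 'K506I', 'M455I', 'N498S', 'Y350P']
Mutations(Delta) = ['A261G', 'E487S', 'E86A', 'F150P', 'K506I', 'M455I', 'N498S', 'Y350P']
Intersection: ['A261G', 'E86A', 'F150P', 'K506I', 'P815Y', 'Y869D'] ∩ ['A261G', 'E487S', 'E86A', 'F150P', 'K506I', 'M455I', 'N498S', 'Y350P'] = ['A261G', 'E86A', 'F150P', 'K506I']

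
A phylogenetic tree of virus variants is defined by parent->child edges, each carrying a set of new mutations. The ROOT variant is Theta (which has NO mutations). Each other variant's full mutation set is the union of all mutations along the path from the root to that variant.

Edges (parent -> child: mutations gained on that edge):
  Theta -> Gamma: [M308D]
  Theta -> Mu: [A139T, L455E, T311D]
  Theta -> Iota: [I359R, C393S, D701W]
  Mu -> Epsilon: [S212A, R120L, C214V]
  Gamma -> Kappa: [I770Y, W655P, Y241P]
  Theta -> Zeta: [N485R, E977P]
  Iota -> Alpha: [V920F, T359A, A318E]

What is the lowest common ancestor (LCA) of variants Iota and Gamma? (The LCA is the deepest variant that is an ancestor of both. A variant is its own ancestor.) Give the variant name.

Answer: Theta

Derivation:
Path from root to Iota: Theta -> Iota
  ancestors of Iota: {Theta, Iota}
Path from root to Gamma: Theta -> Gamma
  ancestors of Gamma: {Theta, Gamma}
Common ancestors: {Theta}
Walk up from Gamma: Gamma (not in ancestors of Iota), Theta (in ancestors of Iota)
Deepest common ancestor (LCA) = Theta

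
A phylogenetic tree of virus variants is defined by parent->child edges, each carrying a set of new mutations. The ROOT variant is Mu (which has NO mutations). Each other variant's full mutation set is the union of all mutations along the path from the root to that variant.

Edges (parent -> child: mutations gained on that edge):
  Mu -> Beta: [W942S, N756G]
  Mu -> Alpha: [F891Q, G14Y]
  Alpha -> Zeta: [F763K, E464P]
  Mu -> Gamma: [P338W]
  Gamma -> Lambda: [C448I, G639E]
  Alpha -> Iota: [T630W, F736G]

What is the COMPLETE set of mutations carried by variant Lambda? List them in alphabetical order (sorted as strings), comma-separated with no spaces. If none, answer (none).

At Mu: gained [] -> total []
At Gamma: gained ['P338W'] -> total ['P338W']
At Lambda: gained ['C448I', 'G639E'] -> total ['C448I', 'G639E', 'P338W']

Answer: C448I,G639E,P338W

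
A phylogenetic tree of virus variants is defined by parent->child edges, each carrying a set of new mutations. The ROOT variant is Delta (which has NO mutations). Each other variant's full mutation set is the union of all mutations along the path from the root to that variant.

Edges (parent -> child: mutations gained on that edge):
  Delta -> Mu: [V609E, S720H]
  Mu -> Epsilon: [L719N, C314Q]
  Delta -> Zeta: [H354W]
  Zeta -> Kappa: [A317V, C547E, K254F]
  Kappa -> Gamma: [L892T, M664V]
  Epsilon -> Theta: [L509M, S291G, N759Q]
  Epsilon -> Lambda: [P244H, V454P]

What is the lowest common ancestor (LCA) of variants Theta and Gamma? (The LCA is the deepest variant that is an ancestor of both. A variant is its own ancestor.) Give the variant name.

Path from root to Theta: Delta -> Mu -> Epsilon -> Theta
  ancestors of Theta: {Delta, Mu, Epsilon, Theta}
Path from root to Gamma: Delta -> Zeta -> Kappa -> Gamma
  ancestors of Gamma: {Delta, Zeta, Kappa, Gamma}
Common ancestors: {Delta}
Walk up from Gamma: Gamma (not in ancestors of Theta), Kappa (not in ancestors of Theta), Zeta (not in ancestors of Theta), Delta (in ancestors of Theta)
Deepest common ancestor (LCA) = Delta

Answer: Delta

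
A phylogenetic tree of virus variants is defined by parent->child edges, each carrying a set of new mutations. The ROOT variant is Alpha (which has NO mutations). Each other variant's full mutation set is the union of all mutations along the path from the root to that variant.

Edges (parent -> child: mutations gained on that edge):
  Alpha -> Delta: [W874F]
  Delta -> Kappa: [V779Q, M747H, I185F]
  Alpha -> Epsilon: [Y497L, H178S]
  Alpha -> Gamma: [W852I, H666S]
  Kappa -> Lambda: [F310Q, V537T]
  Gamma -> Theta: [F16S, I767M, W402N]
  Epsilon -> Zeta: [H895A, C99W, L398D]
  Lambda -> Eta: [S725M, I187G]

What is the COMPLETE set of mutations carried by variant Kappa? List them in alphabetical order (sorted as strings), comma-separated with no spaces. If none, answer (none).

At Alpha: gained [] -> total []
At Delta: gained ['W874F'] -> total ['W874F']
At Kappa: gained ['V779Q', 'M747H', 'I185F'] -> total ['I185F', 'M747H', 'V779Q', 'W874F']

Answer: I185F,M747H,V779Q,W874F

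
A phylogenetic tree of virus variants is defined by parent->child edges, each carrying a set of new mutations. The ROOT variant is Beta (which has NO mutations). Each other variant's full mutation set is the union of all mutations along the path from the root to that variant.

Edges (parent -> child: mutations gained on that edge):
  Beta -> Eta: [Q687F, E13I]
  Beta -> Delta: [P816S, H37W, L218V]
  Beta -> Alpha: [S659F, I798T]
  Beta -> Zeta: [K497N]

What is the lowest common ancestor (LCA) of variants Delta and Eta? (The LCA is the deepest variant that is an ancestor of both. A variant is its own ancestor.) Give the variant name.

Answer: Beta

Derivation:
Path from root to Delta: Beta -> Delta
  ancestors of Delta: {Beta, Delta}
Path from root to Eta: Beta -> Eta
  ancestors of Eta: {Beta, Eta}
Common ancestors: {Beta}
Walk up from Eta: Eta (not in ancestors of Delta), Beta (in ancestors of Delta)
Deepest common ancestor (LCA) = Beta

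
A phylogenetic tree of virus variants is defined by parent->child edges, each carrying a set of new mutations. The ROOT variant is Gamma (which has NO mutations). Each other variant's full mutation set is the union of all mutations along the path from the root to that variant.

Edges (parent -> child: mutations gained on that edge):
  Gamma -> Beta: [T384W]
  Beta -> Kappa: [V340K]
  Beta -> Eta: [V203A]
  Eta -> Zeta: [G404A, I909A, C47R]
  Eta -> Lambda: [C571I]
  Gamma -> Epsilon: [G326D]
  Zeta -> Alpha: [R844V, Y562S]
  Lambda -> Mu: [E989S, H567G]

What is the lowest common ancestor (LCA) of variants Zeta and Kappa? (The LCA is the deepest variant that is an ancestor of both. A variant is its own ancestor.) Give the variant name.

Path from root to Zeta: Gamma -> Beta -> Eta -> Zeta
  ancestors of Zeta: {Gamma, Beta, Eta, Zeta}
Path from root to Kappa: Gamma -> Beta -> Kappa
  ancestors of Kappa: {Gamma, Beta, Kappa}
Common ancestors: {Gamma, Beta}
Walk up from Kappa: Kappa (not in ancestors of Zeta), Beta (in ancestors of Zeta), Gamma (in ancestors of Zeta)
Deepest common ancestor (LCA) = Beta

Answer: Beta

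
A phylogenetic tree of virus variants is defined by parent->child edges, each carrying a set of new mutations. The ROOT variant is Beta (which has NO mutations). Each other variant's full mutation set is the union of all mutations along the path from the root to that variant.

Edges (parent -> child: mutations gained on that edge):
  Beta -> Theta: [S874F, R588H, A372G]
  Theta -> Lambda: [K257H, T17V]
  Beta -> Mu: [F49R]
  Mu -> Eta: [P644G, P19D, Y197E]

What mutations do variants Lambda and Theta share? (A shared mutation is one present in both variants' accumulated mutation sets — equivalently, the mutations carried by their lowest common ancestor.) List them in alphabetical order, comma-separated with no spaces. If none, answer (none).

Accumulating mutations along path to Lambda:
  At Beta: gained [] -> total []
  At Theta: gained ['S874F', 'R588H', 'A372G'] -> total ['A372G', 'R588H', 'S874F']
  At Lambda: gained ['K257H', 'T17V'] -> total ['A372G', 'K257H', 'R588H', 'S874F', 'T17V']
Mutations(Lambda) = ['A372G', 'K257H', 'R588H', 'S874F', 'T17V']
Accumulating mutations along path to Theta:
  At Beta: gained [] -> total []
  At Theta: gained ['S874F', 'R588H', 'A372G'] -> total ['A372G', 'R588H', 'S874F']
Mutations(Theta) = ['A372G', 'R588H', 'S874F']
Intersection: ['A372G', 'K257H', 'R588H', 'S874F', 'T17V'] ∩ ['A372G', 'R588H', 'S874F'] = ['A372G', 'R588H', 'S874F']

Answer: A372G,R588H,S874F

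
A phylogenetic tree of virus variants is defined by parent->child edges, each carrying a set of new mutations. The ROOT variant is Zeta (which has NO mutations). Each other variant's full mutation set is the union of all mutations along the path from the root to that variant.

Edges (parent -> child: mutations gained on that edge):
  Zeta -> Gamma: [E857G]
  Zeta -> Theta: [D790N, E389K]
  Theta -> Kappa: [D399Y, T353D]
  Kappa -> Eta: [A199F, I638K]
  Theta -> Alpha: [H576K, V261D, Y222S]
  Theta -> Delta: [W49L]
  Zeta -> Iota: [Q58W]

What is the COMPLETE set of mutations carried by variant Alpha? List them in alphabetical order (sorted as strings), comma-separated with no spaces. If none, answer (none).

At Zeta: gained [] -> total []
At Theta: gained ['D790N', 'E389K'] -> total ['D790N', 'E389K']
At Alpha: gained ['H576K', 'V261D', 'Y222S'] -> total ['D790N', 'E389K', 'H576K', 'V261D', 'Y222S']

Answer: D790N,E389K,H576K,V261D,Y222S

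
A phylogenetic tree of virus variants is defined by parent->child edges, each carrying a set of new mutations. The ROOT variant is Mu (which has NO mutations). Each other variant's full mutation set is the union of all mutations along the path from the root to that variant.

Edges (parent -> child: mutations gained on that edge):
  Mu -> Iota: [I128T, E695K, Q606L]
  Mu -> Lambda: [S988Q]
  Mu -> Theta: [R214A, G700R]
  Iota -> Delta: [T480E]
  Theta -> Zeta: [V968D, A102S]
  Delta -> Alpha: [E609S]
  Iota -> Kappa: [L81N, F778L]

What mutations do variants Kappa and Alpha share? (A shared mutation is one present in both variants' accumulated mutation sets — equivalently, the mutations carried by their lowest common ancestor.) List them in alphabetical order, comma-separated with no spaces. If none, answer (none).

Answer: E695K,I128T,Q606L

Derivation:
Accumulating mutations along path to Kappa:
  At Mu: gained [] -> total []
  At Iota: gained ['I128T', 'E695K', 'Q606L'] -> total ['E695K', 'I128T', 'Q606L']
  At Kappa: gained ['L81N', 'F778L'] -> total ['E695K', 'F778L', 'I128T', 'L81N', 'Q606L']
Mutations(Kappa) = ['E695K', 'F778L', 'I128T', 'L81N', 'Q606L']
Accumulating mutations along path to Alpha:
  At Mu: gained [] -> total []
  At Iota: gained ['I128T', 'E695K', 'Q606L'] -> total ['E695K', 'I128T', 'Q606L']
  At Delta: gained ['T480E'] -> total ['E695K', 'I128T', 'Q606L', 'T480E']
  At Alpha: gained ['E609S'] -> total ['E609S', 'E695K', 'I128T', 'Q606L', 'T480E']
Mutations(Alpha) = ['E609S', 'E695K', 'I128T', 'Q606L', 'T480E']
Intersection: ['E695K', 'F778L', 'I128T', 'L81N', 'Q606L'] ∩ ['E609S', 'E695K', 'I128T', 'Q606L', 'T480E'] = ['E695K', 'I128T', 'Q606L']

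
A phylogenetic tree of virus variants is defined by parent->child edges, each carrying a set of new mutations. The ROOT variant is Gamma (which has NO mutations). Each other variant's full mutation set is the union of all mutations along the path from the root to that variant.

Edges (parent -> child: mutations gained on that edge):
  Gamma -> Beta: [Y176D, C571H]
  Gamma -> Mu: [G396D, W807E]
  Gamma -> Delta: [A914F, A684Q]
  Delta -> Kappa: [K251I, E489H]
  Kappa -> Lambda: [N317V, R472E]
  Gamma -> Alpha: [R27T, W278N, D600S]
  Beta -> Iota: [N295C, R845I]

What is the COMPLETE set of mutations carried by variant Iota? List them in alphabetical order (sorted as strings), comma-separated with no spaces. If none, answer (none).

At Gamma: gained [] -> total []
At Beta: gained ['Y176D', 'C571H'] -> total ['C571H', 'Y176D']
At Iota: gained ['N295C', 'R845I'] -> total ['C571H', 'N295C', 'R845I', 'Y176D']

Answer: C571H,N295C,R845I,Y176D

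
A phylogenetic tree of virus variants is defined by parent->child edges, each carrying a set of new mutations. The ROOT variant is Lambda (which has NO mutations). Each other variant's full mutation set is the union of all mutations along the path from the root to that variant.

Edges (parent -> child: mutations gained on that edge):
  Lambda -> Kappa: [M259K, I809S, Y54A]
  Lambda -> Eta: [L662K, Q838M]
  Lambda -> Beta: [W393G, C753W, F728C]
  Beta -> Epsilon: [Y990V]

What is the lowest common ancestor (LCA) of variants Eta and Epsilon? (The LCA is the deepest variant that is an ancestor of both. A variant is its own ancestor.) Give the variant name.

Path from root to Eta: Lambda -> Eta
  ancestors of Eta: {Lambda, Eta}
Path from root to Epsilon: Lambda -> Beta -> Epsilon
  ancestors of Epsilon: {Lambda, Beta, Epsilon}
Common ancestors: {Lambda}
Walk up from Epsilon: Epsilon (not in ancestors of Eta), Beta (not in ancestors of Eta), Lambda (in ancestors of Eta)
Deepest common ancestor (LCA) = Lambda

Answer: Lambda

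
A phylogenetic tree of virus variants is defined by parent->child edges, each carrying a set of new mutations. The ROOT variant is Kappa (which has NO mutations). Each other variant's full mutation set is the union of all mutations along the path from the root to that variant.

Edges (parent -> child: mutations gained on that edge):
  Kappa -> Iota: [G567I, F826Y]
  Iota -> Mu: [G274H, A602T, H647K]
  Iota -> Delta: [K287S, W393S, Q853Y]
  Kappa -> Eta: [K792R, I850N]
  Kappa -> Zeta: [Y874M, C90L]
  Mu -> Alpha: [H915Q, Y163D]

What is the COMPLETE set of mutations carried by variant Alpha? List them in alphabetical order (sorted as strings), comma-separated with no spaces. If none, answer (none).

At Kappa: gained [] -> total []
At Iota: gained ['G567I', 'F826Y'] -> total ['F826Y', 'G567I']
At Mu: gained ['G274H', 'A602T', 'H647K'] -> total ['A602T', 'F826Y', 'G274H', 'G567I', 'H647K']
At Alpha: gained ['H915Q', 'Y163D'] -> total ['A602T', 'F826Y', 'G274H', 'G567I', 'H647K', 'H915Q', 'Y163D']

Answer: A602T,F826Y,G274H,G567I,H647K,H915Q,Y163D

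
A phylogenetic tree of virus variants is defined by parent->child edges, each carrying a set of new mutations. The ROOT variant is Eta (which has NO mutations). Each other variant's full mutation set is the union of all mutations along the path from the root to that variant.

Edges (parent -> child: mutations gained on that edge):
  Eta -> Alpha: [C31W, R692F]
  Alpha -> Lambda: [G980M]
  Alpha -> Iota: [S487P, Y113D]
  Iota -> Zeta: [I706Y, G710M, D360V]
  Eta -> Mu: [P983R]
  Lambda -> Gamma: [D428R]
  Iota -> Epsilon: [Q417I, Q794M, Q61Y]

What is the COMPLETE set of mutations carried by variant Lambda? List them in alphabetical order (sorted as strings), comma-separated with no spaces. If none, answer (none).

Answer: C31W,G980M,R692F

Derivation:
At Eta: gained [] -> total []
At Alpha: gained ['C31W', 'R692F'] -> total ['C31W', 'R692F']
At Lambda: gained ['G980M'] -> total ['C31W', 'G980M', 'R692F']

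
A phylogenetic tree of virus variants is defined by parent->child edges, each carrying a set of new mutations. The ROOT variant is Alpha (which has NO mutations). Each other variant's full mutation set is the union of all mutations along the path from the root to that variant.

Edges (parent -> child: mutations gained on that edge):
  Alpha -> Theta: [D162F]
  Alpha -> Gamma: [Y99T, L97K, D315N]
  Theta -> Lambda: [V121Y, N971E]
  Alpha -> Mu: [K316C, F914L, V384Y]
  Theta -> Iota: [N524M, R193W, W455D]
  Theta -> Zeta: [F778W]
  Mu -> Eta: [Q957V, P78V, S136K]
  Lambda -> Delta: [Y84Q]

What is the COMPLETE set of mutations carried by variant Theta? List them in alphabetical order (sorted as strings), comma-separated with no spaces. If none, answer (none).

Answer: D162F

Derivation:
At Alpha: gained [] -> total []
At Theta: gained ['D162F'] -> total ['D162F']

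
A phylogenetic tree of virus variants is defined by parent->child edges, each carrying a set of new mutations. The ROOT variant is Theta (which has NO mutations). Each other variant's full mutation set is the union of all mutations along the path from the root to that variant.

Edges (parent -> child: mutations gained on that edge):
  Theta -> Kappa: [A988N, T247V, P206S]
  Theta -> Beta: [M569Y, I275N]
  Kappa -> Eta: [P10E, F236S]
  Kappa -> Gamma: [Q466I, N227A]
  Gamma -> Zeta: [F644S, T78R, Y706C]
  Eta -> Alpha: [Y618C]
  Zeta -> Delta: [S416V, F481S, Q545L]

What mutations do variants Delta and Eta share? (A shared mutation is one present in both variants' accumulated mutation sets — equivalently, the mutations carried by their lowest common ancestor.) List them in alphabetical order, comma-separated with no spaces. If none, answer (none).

Accumulating mutations along path to Delta:
  At Theta: gained [] -> total []
  At Kappa: gained ['A988N', 'T247V', 'P206S'] -> total ['A988N', 'P206S', 'T247V']
  At Gamma: gained ['Q466I', 'N227A'] -> total ['A988N', 'N227A', 'P206S', 'Q466I', 'T247V']
  At Zeta: gained ['F644S', 'T78R', 'Y706C'] -> total ['A988N', 'F644S', 'N227A', 'P206S', 'Q466I', 'T247V', 'T78R', 'Y706C']
  At Delta: gained ['S416V', 'F481S', 'Q545L'] -> total ['A988N', 'F481S', 'F644S', 'N227A', 'P206S', 'Q466I', 'Q545L', 'S416V', 'T247V', 'T78R', 'Y706C']
Mutations(Delta) = ['A988N', 'F481S', 'F644S', 'N227A', 'P206S', 'Q466I', 'Q545L', 'S416V', 'T247V', 'T78R', 'Y706C']
Accumulating mutations along path to Eta:
  At Theta: gained [] -> total []
  At Kappa: gained ['A988N', 'T247V', 'P206S'] -> total ['A988N', 'P206S', 'T247V']
  At Eta: gained ['P10E', 'F236S'] -> total ['A988N', 'F236S', 'P10E', 'P206S', 'T247V']
Mutations(Eta) = ['A988N', 'F236S', 'P10E', 'P206S', 'T247V']
Intersection: ['A988N', 'F481S', 'F644S', 'N227A', 'P206S', 'Q466I', 'Q545L', 'S416V', 'T247V', 'T78R', 'Y706C'] ∩ ['A988N', 'F236S', 'P10E', 'P206S', 'T247V'] = ['A988N', 'P206S', 'T247V']

Answer: A988N,P206S,T247V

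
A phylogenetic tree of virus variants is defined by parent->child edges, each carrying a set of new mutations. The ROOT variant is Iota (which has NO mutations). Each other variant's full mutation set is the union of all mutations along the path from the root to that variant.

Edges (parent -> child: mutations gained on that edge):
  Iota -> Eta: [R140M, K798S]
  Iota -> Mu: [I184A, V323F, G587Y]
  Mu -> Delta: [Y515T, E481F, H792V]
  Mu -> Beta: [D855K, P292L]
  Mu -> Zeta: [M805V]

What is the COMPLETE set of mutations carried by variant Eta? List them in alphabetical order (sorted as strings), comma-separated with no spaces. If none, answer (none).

At Iota: gained [] -> total []
At Eta: gained ['R140M', 'K798S'] -> total ['K798S', 'R140M']

Answer: K798S,R140M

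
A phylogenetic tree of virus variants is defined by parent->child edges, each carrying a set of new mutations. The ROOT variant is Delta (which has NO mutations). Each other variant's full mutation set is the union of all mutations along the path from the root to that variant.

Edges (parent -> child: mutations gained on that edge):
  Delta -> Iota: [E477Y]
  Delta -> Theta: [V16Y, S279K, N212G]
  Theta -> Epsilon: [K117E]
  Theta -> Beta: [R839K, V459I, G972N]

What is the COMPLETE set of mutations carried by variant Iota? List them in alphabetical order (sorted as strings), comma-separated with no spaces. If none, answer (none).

Answer: E477Y

Derivation:
At Delta: gained [] -> total []
At Iota: gained ['E477Y'] -> total ['E477Y']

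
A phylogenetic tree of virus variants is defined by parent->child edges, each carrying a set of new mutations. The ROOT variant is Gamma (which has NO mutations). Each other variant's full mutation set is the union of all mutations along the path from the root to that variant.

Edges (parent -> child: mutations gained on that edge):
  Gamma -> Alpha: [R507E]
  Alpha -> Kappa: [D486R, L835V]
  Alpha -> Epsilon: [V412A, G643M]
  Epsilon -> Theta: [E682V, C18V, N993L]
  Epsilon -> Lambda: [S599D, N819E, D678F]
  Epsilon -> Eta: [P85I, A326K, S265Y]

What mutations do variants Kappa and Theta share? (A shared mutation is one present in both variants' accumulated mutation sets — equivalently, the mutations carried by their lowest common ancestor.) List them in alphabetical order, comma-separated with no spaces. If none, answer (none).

Answer: R507E

Derivation:
Accumulating mutations along path to Kappa:
  At Gamma: gained [] -> total []
  At Alpha: gained ['R507E'] -> total ['R507E']
  At Kappa: gained ['D486R', 'L835V'] -> total ['D486R', 'L835V', 'R507E']
Mutations(Kappa) = ['D486R', 'L835V', 'R507E']
Accumulating mutations along path to Theta:
  At Gamma: gained [] -> total []
  At Alpha: gained ['R507E'] -> total ['R507E']
  At Epsilon: gained ['V412A', 'G643M'] -> total ['G643M', 'R507E', 'V412A']
  At Theta: gained ['E682V', 'C18V', 'N993L'] -> total ['C18V', 'E682V', 'G643M', 'N993L', 'R507E', 'V412A']
Mutations(Theta) = ['C18V', 'E682V', 'G643M', 'N993L', 'R507E', 'V412A']
Intersection: ['D486R', 'L835V', 'R507E'] ∩ ['C18V', 'E682V', 'G643M', 'N993L', 'R507E', 'V412A'] = ['R507E']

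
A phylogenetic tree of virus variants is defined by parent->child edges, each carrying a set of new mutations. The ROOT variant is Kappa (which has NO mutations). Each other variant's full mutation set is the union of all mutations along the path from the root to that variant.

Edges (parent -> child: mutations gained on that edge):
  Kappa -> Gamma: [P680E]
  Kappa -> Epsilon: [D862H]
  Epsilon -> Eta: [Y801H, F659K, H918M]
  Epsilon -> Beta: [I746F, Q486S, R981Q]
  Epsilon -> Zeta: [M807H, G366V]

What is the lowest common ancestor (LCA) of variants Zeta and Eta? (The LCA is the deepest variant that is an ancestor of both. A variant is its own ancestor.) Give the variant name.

Path from root to Zeta: Kappa -> Epsilon -> Zeta
  ancestors of Zeta: {Kappa, Epsilon, Zeta}
Path from root to Eta: Kappa -> Epsilon -> Eta
  ancestors of Eta: {Kappa, Epsilon, Eta}
Common ancestors: {Kappa, Epsilon}
Walk up from Eta: Eta (not in ancestors of Zeta), Epsilon (in ancestors of Zeta), Kappa (in ancestors of Zeta)
Deepest common ancestor (LCA) = Epsilon

Answer: Epsilon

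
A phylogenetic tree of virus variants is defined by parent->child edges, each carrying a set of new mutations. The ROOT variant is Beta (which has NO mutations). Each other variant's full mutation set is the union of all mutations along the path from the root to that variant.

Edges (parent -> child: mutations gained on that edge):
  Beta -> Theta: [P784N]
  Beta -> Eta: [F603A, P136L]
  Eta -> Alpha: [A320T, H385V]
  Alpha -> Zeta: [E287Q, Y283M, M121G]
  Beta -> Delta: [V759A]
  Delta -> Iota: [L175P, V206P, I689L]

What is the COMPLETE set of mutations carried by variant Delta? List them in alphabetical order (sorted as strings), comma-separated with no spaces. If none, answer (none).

Answer: V759A

Derivation:
At Beta: gained [] -> total []
At Delta: gained ['V759A'] -> total ['V759A']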